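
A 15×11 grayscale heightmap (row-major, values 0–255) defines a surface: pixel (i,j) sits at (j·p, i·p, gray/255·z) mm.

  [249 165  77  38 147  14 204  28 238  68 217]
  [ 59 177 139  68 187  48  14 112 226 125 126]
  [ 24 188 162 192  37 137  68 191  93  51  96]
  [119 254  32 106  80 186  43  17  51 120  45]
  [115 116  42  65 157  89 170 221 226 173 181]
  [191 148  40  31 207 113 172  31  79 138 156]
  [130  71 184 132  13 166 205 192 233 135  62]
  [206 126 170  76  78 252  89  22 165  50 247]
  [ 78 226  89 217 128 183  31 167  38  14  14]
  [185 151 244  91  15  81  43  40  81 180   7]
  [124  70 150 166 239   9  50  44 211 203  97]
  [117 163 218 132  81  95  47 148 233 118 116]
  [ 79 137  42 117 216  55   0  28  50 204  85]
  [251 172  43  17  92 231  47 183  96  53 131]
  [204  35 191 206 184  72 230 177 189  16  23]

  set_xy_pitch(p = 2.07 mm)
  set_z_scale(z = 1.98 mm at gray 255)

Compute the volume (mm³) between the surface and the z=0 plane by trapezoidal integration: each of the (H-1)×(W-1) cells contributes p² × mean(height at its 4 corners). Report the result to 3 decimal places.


height_mm = gray/255 × 1.98; cell vol = 2.07² × mean(4 corners)
unit = 2.07² × 1.98 / (4×255) = 0.00831775 mm³ per gray-sum
row 0: Σ corner-gray over 10 cells = 4801  → 39.9335
row 1: Σ corner-gray over 10 cells = 4735  → 39.3845
row 2: Σ corner-gray over 10 cells = 4300  → 35.7663
row 3: Σ corner-gray over 10 cells = 4756  → 39.5592
row 4: Σ corner-gray over 10 cells = 5079  → 42.2458
row 5: Σ corner-gray over 10 cells = 5119  → 42.5785
row 6: Σ corner-gray over 10 cells = 5363  → 44.6081
row 7: Σ corner-gray over 10 cells = 4787  → 39.8171
row 8: Σ corner-gray over 10 cells = 4322  → 35.9493
row 9: Σ corner-gray over 10 cells = 4549  → 37.8374
row 10: Σ corner-gray over 10 cells = 5208  → 43.3188
row 11: Σ corner-gray over 10 cells = 4565  → 37.9705
row 12: Σ corner-gray over 10 cells = 4112  → 34.2026
row 13: Σ corner-gray over 10 cells = 5077  → 42.2292
Σ rows: total corner-gray = 66773  → 555.4009 mm³

555.401


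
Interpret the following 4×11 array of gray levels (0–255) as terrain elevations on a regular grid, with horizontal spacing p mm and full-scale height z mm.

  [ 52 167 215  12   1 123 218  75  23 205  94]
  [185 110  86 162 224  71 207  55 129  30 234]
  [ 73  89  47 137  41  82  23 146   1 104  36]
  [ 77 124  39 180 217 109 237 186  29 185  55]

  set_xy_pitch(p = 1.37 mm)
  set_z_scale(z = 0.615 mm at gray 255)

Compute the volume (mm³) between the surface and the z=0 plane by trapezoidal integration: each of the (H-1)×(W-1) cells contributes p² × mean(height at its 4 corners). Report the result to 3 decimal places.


height_mm = gray/255 × 0.615; cell vol = 1.37² × mean(4 corners)
unit = 1.37² × 0.615 / (4×255) = 0.00113166 mm³ per gray-sum
row 0: Σ corner-gray over 10 cells = 4791  → 5.4218
row 1: Σ corner-gray over 10 cells = 4016  → 4.5447
row 2: Σ corner-gray over 10 cells = 4193  → 4.7451
Σ rows: total corner-gray = 13000  → 14.7116 mm³

14.712


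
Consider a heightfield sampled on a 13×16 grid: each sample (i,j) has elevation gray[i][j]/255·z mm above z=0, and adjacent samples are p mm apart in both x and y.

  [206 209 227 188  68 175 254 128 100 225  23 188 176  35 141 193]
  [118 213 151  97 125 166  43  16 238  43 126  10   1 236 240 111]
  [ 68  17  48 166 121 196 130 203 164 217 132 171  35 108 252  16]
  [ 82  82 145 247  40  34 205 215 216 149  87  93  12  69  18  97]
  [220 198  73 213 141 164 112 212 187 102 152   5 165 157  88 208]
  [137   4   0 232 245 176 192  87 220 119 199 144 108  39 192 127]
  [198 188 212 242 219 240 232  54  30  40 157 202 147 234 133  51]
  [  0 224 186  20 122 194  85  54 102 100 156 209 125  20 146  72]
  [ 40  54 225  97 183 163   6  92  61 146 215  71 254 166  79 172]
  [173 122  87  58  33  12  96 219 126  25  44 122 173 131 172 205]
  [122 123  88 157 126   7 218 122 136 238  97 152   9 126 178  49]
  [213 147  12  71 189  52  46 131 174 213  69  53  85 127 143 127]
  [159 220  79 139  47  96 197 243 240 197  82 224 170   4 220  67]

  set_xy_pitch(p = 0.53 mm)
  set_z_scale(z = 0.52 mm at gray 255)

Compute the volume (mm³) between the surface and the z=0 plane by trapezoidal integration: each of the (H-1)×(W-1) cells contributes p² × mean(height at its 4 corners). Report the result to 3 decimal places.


height_mm = gray/255 × 0.52; cell vol = 0.53² × mean(4 corners)
unit = 0.53² × 0.52 / (4×255) = 0.000143204 mm³ per gray-sum
row 0: Σ corner-gray over 15 cells = 8312  → 1.1903
row 1: Σ corner-gray over 15 cells = 7643  → 1.0945
row 2: Σ corner-gray over 15 cells = 7407  → 1.0607
row 3: Σ corner-gray over 15 cells = 7769  → 1.1126
row 4: Σ corner-gray over 15 cells = 8544  → 1.2235
row 5: Σ corner-gray over 15 cells = 9087  → 1.3013
row 6: Σ corner-gray over 15 cells = 8467  → 1.2125
row 7: Σ corner-gray over 15 cells = 7394  → 1.0588
row 8: Σ corner-gray over 15 cells = 7054  → 1.0102
row 9: Σ corner-gray over 15 cells = 6943  → 0.9943
row 10: Σ corner-gray over 15 cells = 7089  → 1.0152
row 11: Σ corner-gray over 15 cells = 7906  → 1.1322
Σ rows: total corner-gray = 93615  → 13.4060 mm³

13.406


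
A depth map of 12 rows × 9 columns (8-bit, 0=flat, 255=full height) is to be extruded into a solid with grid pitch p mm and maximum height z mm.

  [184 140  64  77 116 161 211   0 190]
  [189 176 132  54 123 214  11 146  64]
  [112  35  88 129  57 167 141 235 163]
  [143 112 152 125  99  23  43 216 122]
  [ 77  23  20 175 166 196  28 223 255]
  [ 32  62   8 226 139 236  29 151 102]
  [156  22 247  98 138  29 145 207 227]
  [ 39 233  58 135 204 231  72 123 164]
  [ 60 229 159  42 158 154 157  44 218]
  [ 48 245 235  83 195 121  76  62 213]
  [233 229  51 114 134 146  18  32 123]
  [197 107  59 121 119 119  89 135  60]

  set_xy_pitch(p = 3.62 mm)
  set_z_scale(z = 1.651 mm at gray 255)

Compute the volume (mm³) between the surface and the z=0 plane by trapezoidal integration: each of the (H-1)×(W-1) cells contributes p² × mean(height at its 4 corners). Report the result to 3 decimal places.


height_mm = gray/255 × 1.651; cell vol = 3.62² × mean(4 corners)
unit = 3.62² × 1.651 / (4×255) = 0.0212111 mm³ per gray-sum
row 0: Σ corner-gray over 8 cells = 3877  → 82.2356
row 1: Σ corner-gray over 8 cells = 3944  → 83.6567
row 2: Σ corner-gray over 8 cells = 3784  → 80.2630
row 3: Σ corner-gray over 8 cells = 3799  → 80.5811
row 4: Σ corner-gray over 8 cells = 3830  → 81.2387
row 5: Σ corner-gray over 8 cells = 3991  → 84.6537
row 6: Σ corner-gray over 8 cells = 4470  → 94.8138
row 7: Σ corner-gray over 8 cells = 4479  → 95.0047
row 8: Σ corner-gray over 8 cells = 4459  → 94.5805
row 9: Σ corner-gray over 8 cells = 4099  → 86.9445
row 10: Σ corner-gray over 8 cells = 3559  → 75.4905
Σ rows: total corner-gray = 44291  → 939.4627 mm³

939.463


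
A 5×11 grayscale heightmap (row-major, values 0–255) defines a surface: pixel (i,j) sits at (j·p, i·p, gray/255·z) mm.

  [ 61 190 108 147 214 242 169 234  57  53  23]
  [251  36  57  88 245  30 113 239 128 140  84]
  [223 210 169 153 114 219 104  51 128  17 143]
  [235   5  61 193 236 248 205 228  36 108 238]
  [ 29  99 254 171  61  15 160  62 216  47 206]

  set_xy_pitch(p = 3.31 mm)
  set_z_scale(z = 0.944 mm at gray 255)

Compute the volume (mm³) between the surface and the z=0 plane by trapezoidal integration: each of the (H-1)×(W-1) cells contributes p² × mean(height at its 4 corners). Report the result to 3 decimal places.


height_mm = gray/255 × 0.944; cell vol = 3.31² × mean(4 corners)
unit = 3.31² × 0.944 / (4×255) = 0.0101398 mm³ per gray-sum
row 0: Σ corner-gray over 10 cells = 5399  → 54.7446
row 1: Σ corner-gray over 10 cells = 5183  → 52.5544
row 2: Σ corner-gray over 10 cells = 5809  → 58.9019
row 3: Σ corner-gray over 10 cells = 5518  → 55.9512
Σ rows: total corner-gray = 21909  → 222.1521 mm³

222.152


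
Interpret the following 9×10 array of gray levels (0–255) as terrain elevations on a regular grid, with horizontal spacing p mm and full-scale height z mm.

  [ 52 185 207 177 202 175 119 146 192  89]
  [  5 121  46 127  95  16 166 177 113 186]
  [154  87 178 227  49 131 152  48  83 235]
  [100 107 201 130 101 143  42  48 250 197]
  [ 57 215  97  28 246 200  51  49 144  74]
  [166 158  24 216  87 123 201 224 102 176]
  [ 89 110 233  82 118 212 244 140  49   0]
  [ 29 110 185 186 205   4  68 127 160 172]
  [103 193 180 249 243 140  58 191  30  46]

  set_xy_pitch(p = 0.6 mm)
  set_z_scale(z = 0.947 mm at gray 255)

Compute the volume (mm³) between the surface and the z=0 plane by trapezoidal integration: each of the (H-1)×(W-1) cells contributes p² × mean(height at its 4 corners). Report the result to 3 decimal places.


height_mm = gray/255 × 0.947; cell vol = 0.6² × mean(4 corners)
unit = 0.6² × 0.947 / (4×255) = 0.000334235 mm³ per gray-sum
row 0: Σ corner-gray over 9 cells = 4860  → 1.6244
row 1: Σ corner-gray over 9 cells = 4212  → 1.4078
row 2: Σ corner-gray over 9 cells = 4640  → 1.5509
row 3: Σ corner-gray over 9 cells = 4532  → 1.5148
row 4: Σ corner-gray over 9 cells = 4803  → 1.6053
row 5: Σ corner-gray over 9 cells = 5077  → 1.6969
row 6: Σ corner-gray over 9 cells = 4756  → 1.5896
row 7: Σ corner-gray over 9 cells = 5008  → 1.6739
Σ rows: total corner-gray = 37888  → 12.6635 mm³

12.664


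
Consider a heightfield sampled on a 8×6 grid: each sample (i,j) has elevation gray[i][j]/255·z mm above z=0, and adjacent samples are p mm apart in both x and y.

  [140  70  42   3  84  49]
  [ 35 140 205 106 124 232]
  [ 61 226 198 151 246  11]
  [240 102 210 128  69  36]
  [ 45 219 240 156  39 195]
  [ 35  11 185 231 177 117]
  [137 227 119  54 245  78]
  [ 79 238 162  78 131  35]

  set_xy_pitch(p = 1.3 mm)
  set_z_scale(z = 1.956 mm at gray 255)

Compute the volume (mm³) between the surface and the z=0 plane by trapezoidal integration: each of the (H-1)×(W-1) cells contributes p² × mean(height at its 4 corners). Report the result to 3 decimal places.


height_mm = gray/255 × 1.956; cell vol = 1.3² × mean(4 corners)
unit = 1.3² × 1.956 / (4×255) = 0.00324082 mm³ per gray-sum
row 0: Σ corner-gray over 5 cells = 2004  → 6.4946
row 1: Σ corner-gray over 5 cells = 3131  → 10.1470
row 2: Σ corner-gray over 5 cells = 3008  → 9.7484
row 3: Σ corner-gray over 5 cells = 2842  → 9.2104
row 4: Σ corner-gray over 5 cells = 2908  → 9.4243
row 5: Σ corner-gray over 5 cells = 2865  → 9.2850
row 6: Σ corner-gray over 5 cells = 2837  → 9.1942
Σ rows: total corner-gray = 19595  → 63.5039 mm³

63.504


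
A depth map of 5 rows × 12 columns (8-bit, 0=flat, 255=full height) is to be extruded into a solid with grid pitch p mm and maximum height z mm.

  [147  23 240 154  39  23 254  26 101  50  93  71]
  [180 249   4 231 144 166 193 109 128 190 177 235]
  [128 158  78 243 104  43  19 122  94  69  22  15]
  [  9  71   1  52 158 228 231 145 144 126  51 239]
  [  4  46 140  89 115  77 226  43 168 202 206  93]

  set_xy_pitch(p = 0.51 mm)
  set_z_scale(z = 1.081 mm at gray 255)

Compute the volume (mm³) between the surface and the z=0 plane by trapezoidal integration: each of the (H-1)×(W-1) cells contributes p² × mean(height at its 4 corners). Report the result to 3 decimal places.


5.942

height_mm = gray/255 × 1.081; cell vol = 0.51² × mean(4 corners)
unit = 0.51² × 1.081 / (4×255) = 0.000275655 mm³ per gray-sum
row 0: Σ corner-gray over 11 cells = 5821  → 1.6046
row 1: Σ corner-gray over 11 cells = 5644  → 1.5558
row 2: Σ corner-gray over 11 cells = 4709  → 1.2981
row 3: Σ corner-gray over 11 cells = 5383  → 1.4839
Σ rows: total corner-gray = 21557  → 5.9423 mm³


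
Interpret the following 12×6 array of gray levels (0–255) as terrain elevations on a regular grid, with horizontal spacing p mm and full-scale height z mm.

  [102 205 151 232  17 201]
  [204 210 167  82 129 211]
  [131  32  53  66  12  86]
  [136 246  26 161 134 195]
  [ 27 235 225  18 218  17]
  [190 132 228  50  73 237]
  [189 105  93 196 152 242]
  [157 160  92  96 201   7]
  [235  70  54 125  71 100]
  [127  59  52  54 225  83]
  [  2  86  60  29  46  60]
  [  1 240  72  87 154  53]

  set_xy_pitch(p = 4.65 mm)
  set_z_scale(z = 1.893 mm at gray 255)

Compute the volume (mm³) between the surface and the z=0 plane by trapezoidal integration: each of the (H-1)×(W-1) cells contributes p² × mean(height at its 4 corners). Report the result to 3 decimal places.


1044.834

height_mm = gray/255 × 1.893; cell vol = 4.65² × mean(4 corners)
unit = 4.65² × 1.893 / (4×255) = 0.0401288 mm³ per gray-sum
row 0: Σ corner-gray over 5 cells = 3104  → 124.5598
row 1: Σ corner-gray over 5 cells = 2134  → 85.6349
row 2: Σ corner-gray over 5 cells = 2008  → 80.5787
row 3: Σ corner-gray over 5 cells = 2901  → 116.4137
row 4: Σ corner-gray over 5 cells = 2829  → 113.5244
row 5: Σ corner-gray over 5 cells = 2916  → 117.0156
row 6: Σ corner-gray over 5 cells = 2785  → 111.7588
row 7: Σ corner-gray over 5 cells = 2237  → 89.7682
row 8: Σ corner-gray over 5 cells = 1965  → 78.8531
row 9: Σ corner-gray over 5 cells = 1494  → 59.9525
row 10: Σ corner-gray over 5 cells = 1664  → 66.7744
Σ rows: total corner-gray = 26037  → 1044.8340 mm³


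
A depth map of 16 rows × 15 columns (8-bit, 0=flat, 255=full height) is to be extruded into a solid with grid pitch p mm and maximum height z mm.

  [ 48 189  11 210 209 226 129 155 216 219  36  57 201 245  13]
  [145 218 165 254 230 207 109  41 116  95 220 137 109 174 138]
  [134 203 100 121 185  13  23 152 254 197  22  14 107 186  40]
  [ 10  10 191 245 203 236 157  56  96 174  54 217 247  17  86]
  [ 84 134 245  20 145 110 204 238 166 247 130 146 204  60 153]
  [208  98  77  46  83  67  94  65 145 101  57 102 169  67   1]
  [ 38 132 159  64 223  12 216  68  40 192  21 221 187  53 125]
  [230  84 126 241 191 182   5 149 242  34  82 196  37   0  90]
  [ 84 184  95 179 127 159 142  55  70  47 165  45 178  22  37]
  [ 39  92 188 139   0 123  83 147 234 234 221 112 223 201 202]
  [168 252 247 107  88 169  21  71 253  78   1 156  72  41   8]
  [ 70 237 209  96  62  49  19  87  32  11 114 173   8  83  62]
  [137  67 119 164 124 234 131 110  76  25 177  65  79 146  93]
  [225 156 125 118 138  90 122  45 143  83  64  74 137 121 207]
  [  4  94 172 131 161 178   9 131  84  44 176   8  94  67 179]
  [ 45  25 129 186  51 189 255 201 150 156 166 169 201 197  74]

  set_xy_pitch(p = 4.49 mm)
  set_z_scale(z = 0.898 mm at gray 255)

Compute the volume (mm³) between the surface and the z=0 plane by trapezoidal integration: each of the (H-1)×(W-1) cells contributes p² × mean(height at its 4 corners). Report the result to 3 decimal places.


height_mm = gray/255 × 0.898; cell vol = 4.49² × mean(4 corners)
unit = 4.49² × 0.898 / (4×255) = 0.0177488 mm³ per gray-sum
row 0: Σ corner-gray over 14 cells = 8700  → 154.4145
row 1: Σ corner-gray over 14 cells = 7761  → 137.7484
row 2: Σ corner-gray over 14 cells = 7230  → 128.3238
row 3: Σ corner-gray over 14 cells = 8237  → 146.1968
row 4: Σ corner-gray over 14 cells = 6886  → 122.2182
row 5: Σ corner-gray over 14 cells = 5890  → 104.5404
row 6: Σ corner-gray over 14 cells = 6797  → 120.6386
row 7: Σ corner-gray over 14 cells = 6515  → 115.6334
row 8: Σ corner-gray over 14 cells = 7292  → 129.4242
row 9: Σ corner-gray over 14 cells = 7523  → 133.5242
row 10: Σ corner-gray over 14 cells = 5780  → 102.5880
row 11: Σ corner-gray over 14 cells = 5756  → 102.1621
row 12: Σ corner-gray over 14 cells = 6528  → 115.8641
row 13: Σ corner-gray over 14 cells = 6145  → 109.0663
row 14: Σ corner-gray over 14 cells = 7150  → 126.9039
Σ rows: total corner-gray = 104190  → 1849.2468 mm³

1849.247


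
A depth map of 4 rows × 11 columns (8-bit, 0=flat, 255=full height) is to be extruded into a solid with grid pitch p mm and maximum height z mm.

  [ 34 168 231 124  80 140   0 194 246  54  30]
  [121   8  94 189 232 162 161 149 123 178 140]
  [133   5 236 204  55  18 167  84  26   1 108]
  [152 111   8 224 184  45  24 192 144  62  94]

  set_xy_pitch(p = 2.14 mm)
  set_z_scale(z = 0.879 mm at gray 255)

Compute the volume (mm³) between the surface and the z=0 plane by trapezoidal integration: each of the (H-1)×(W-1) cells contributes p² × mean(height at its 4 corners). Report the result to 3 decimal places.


height_mm = gray/255 × 0.879; cell vol = 2.14² × mean(4 corners)
unit = 2.14² × 0.879 / (4×255) = 0.00394654 mm³ per gray-sum
row 0: Σ corner-gray over 10 cells = 5391  → 21.2758
row 1: Σ corner-gray over 10 cells = 4686  → 18.4935
row 2: Σ corner-gray over 10 cells = 4067  → 16.0506
Σ rows: total corner-gray = 14144  → 55.8198 mm³

55.820


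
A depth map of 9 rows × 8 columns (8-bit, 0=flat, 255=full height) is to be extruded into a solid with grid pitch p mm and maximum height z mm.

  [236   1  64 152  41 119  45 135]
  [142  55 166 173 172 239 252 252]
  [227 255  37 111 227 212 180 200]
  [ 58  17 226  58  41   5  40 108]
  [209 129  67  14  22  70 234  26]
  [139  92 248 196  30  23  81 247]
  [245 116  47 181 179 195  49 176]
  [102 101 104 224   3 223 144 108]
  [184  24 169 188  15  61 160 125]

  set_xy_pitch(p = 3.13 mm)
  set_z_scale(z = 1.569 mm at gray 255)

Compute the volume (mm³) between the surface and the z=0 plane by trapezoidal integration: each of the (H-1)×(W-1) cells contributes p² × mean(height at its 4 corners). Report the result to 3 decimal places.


424.791

height_mm = gray/255 × 1.569; cell vol = 3.13² × mean(4 corners)
unit = 3.13² × 1.569 / (4×255) = 0.0150699 mm³ per gray-sum
row 0: Σ corner-gray over 7 cells = 3723  → 56.1054
row 1: Σ corner-gray over 7 cells = 4979  → 75.0332
row 2: Σ corner-gray over 7 cells = 3411  → 51.4036
row 3: Σ corner-gray over 7 cells = 2247  → 33.8621
row 4: Σ corner-gray over 7 cells = 3033  → 45.7071
row 5: Σ corner-gray over 7 cells = 3681  → 55.4724
row 6: Σ corner-gray over 7 cells = 3763  → 56.7082
row 7: Σ corner-gray over 7 cells = 3351  → 50.4994
Σ rows: total corner-gray = 28188  → 424.7914 mm³


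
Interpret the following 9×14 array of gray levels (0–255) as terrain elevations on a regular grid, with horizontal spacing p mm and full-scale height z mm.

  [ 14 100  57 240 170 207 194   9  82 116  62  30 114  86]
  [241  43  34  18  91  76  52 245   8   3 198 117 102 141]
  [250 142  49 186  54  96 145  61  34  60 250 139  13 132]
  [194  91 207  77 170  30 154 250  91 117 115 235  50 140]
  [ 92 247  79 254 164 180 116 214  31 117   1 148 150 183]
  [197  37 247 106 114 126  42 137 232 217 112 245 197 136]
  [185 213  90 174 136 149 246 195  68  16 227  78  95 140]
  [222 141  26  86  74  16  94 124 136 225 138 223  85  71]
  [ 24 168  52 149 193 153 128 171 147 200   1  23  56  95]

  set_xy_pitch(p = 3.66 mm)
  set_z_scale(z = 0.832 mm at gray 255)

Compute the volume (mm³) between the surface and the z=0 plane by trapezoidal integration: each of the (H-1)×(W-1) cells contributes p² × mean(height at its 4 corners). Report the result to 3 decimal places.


568.129

height_mm = gray/255 × 0.832; cell vol = 3.66² × mean(4 corners)
unit = 3.66² × 0.832 / (4×255) = 0.0109266 mm³ per gray-sum
row 0: Σ corner-gray over 13 cells = 5218  → 57.0150
row 1: Σ corner-gray over 13 cells = 5196  → 56.7747
row 2: Σ corner-gray over 13 cells = 6348  → 69.3621
row 3: Σ corner-gray over 13 cells = 7185  → 78.5077
row 4: Σ corner-gray over 13 cells = 7634  → 83.4137
row 5: Σ corner-gray over 13 cells = 7656  → 83.6541
row 6: Σ corner-gray over 13 cells = 6728  → 73.5142
row 7: Σ corner-gray over 13 cells = 6030  → 65.8874
Σ rows: total corner-gray = 51995  → 568.1289 mm³


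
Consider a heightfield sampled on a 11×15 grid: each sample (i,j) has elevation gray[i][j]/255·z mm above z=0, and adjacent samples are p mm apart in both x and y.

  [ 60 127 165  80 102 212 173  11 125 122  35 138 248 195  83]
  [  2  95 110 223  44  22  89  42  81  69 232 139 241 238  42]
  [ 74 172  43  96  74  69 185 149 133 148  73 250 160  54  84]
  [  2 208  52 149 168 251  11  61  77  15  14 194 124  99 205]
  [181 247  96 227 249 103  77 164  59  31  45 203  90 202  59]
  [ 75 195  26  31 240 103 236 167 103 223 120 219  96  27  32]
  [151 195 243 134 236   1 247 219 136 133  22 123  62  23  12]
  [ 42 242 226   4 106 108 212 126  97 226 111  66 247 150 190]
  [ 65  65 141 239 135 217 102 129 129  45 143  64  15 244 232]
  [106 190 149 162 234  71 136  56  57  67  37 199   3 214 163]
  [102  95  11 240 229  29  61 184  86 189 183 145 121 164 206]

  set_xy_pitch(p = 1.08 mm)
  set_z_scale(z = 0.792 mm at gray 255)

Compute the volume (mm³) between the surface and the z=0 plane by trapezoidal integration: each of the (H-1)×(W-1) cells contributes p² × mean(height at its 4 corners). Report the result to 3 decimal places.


64.764

height_mm = gray/255 × 0.792; cell vol = 1.08² × mean(4 corners)
unit = 1.08² × 0.792 / (4×255) = 0.000905675 mm³ per gray-sum
row 0: Σ corner-gray over 14 cells = 6903  → 6.2519
row 1: Σ corner-gray over 14 cells = 6664  → 6.0354
row 2: Σ corner-gray over 14 cells = 6423  → 5.8172
row 3: Σ corner-gray over 14 cells = 6879  → 6.2301
row 4: Σ corner-gray over 14 cells = 7505  → 6.7971
row 5: Σ corner-gray over 14 cells = 7390  → 6.6929
row 6: Σ corner-gray over 14 cells = 7785  → 7.0507
row 7: Σ corner-gray over 14 cells = 7707  → 6.9800
row 8: Σ corner-gray over 14 cells = 7052  → 6.3868
row 9: Σ corner-gray over 14 cells = 7201  → 6.5218
Σ rows: total corner-gray = 71509  → 64.7639 mm³


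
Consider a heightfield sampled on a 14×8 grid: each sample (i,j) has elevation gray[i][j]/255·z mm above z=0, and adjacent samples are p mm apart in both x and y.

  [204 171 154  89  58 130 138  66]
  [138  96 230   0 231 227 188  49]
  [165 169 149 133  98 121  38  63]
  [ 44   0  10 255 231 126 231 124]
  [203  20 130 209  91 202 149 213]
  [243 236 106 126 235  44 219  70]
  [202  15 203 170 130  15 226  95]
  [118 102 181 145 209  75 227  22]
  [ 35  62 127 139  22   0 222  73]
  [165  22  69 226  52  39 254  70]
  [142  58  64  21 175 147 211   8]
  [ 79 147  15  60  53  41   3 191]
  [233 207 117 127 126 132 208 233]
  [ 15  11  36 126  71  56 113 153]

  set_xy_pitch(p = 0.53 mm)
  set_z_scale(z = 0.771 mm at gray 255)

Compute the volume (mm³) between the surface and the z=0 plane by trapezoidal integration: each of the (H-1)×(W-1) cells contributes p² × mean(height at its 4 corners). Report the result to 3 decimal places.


9.613

height_mm = gray/255 × 0.771; cell vol = 0.53² × mean(4 corners)
unit = 0.53² × 0.771 / (4×255) = 0.000212327 mm³ per gray-sum
row 0: Σ corner-gray over 7 cells = 3881  → 0.8240
row 1: Σ corner-gray over 7 cells = 3775  → 0.8015
row 2: Σ corner-gray over 7 cells = 3518  → 0.7470
row 3: Σ corner-gray over 7 cells = 3892  → 0.8264
row 4: Σ corner-gray over 7 cells = 4263  → 0.9052
row 5: Σ corner-gray over 7 cells = 4060  → 0.8620
row 6: Σ corner-gray over 7 cells = 3833  → 0.8139
row 7: Σ corner-gray over 7 cells = 3270  → 0.6943
row 8: Σ corner-gray over 7 cells = 2811  → 0.5969
row 9: Σ corner-gray over 7 cells = 3061  → 0.6499
row 10: Σ corner-gray over 7 cells = 2410  → 0.5117
row 11: Σ corner-gray over 7 cells = 3208  → 0.6811
row 12: Σ corner-gray over 7 cells = 3294  → 0.6994
Σ rows: total corner-gray = 45276  → 9.6133 mm³


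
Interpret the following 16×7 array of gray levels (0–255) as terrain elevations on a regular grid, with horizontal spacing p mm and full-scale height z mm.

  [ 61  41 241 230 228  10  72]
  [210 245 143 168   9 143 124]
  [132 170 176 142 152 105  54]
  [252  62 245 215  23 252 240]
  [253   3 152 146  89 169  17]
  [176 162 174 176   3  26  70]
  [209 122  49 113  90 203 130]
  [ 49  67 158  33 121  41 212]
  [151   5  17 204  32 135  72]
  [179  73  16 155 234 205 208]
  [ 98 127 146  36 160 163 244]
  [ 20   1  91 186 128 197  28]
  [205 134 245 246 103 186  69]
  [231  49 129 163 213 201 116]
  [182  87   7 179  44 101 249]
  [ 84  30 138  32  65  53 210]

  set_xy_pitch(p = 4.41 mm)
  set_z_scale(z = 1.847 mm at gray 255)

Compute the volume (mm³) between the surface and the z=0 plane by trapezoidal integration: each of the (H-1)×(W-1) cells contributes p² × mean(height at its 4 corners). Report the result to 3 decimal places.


1616.534

height_mm = gray/255 × 1.847; cell vol = 4.41² × mean(4 corners)
unit = 4.41² × 1.847 / (4×255) = 0.0352163 mm³ per gray-sum
row 0: Σ corner-gray over 6 cells = 3383  → 119.1368
row 1: Σ corner-gray over 6 cells = 3426  → 120.6511
row 2: Σ corner-gray over 6 cells = 3762  → 132.4838
row 3: Σ corner-gray over 6 cells = 3474  → 122.3415
row 4: Σ corner-gray over 6 cells = 2716  → 95.6475
row 5: Σ corner-gray over 6 cells = 2821  → 99.3452
row 6: Σ corner-gray over 6 cells = 2594  → 91.3511
row 7: Σ corner-gray over 6 cells = 2110  → 74.3064
row 8: Σ corner-gray over 6 cells = 2762  → 97.2675
row 9: Σ corner-gray over 6 cells = 3359  → 118.2916
row 10: Σ corner-gray over 6 cells = 2860  → 100.7187
row 11: Σ corner-gray over 6 cells = 3356  → 118.1860
row 12: Σ corner-gray over 6 cells = 3959  → 139.4214
row 13: Σ corner-gray over 6 cells = 3124  → 110.0158
row 14: Σ corner-gray over 6 cells = 2197  → 77.3702
Σ rows: total corner-gray = 45903  → 1616.5345 mm³


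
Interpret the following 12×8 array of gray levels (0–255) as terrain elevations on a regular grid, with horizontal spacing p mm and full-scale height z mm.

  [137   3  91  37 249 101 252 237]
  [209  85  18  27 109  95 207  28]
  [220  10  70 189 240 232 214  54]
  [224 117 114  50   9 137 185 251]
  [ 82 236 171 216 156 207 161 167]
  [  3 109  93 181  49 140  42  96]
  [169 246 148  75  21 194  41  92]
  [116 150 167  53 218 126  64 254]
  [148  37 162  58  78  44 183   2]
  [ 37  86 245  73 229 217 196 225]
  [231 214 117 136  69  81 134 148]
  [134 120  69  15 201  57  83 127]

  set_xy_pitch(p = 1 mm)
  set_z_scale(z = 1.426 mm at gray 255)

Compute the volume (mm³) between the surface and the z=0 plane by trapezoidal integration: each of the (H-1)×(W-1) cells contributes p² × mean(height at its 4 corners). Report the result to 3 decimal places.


55.400

height_mm = gray/255 × 1.426; cell vol = 1² × mean(4 corners)
unit = 1² × 1.426 / (4×255) = 0.00139804 mm³ per gray-sum
row 0: Σ corner-gray over 7 cells = 3159  → 4.4164
row 1: Σ corner-gray over 7 cells = 3503  → 4.8973
row 2: Σ corner-gray over 7 cells = 3883  → 5.4286
row 3: Σ corner-gray over 7 cells = 4242  → 5.9305
row 4: Σ corner-gray over 7 cells = 3870  → 5.4104
row 5: Σ corner-gray over 7 cells = 3038  → 4.2472
row 6: Σ corner-gray over 7 cells = 3637  → 5.0847
row 7: Σ corner-gray over 7 cells = 3200  → 4.4737
row 8: Σ corner-gray over 7 cells = 3628  → 5.0721
row 9: Σ corner-gray over 7 cells = 4235  → 5.9207
row 10: Σ corner-gray over 7 cells = 3232  → 4.5185
Σ rows: total corner-gray = 39627  → 55.4001 mm³


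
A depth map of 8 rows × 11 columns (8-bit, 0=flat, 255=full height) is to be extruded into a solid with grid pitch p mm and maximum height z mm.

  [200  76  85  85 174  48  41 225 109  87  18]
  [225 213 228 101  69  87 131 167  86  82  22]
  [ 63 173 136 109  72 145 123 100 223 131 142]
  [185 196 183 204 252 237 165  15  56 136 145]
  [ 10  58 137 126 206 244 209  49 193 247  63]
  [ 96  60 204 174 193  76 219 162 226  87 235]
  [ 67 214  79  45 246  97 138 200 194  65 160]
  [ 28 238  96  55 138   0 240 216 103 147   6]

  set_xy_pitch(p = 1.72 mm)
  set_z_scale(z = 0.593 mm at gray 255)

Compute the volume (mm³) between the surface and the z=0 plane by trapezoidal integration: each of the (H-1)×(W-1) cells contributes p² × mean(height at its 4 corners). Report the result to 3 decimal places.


height_mm = gray/255 × 0.593; cell vol = 1.72² × mean(4 corners)
unit = 1.72² × 0.593 / (4×255) = 0.00171993 mm³ per gray-sum
row 0: Σ corner-gray over 10 cells = 4653  → 8.0028
row 1: Σ corner-gray over 10 cells = 5204  → 8.9505
row 2: Σ corner-gray over 10 cells = 5847  → 10.0564
row 3: Σ corner-gray over 10 cells = 6229  → 10.7135
row 4: Σ corner-gray over 10 cells = 6144  → 10.5673
row 5: Σ corner-gray over 10 cells = 5916  → 10.1751
row 6: Σ corner-gray over 10 cells = 5283  → 9.0864
Σ rows: total corner-gray = 39276  → 67.5521 mm³

67.552


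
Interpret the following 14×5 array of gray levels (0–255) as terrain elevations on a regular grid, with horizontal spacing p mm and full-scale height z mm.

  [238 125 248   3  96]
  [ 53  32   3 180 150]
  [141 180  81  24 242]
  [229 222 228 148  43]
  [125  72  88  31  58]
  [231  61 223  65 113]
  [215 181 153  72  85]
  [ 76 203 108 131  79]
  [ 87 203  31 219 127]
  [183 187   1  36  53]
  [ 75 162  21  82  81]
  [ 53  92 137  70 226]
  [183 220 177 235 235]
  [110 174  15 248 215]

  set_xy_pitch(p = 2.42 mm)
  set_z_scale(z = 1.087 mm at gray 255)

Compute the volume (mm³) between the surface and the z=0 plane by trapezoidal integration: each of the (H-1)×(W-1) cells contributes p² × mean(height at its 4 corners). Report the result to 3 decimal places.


height_mm = gray/255 × 1.087; cell vol = 2.42² × mean(4 corners)
unit = 2.42² × 1.087 / (4×255) = 0.00624109 mm³ per gray-sum
row 0: Σ corner-gray over 4 cells = 1719  → 10.7284
row 1: Σ corner-gray over 4 cells = 1586  → 9.8984
row 2: Σ corner-gray over 4 cells = 2421  → 15.1097
row 3: Σ corner-gray over 4 cells = 2033  → 12.6881
row 4: Σ corner-gray over 4 cells = 1607  → 10.0294
row 5: Σ corner-gray over 4 cells = 2154  → 13.4433
row 6: Σ corner-gray over 4 cells = 2151  → 13.4246
row 7: Σ corner-gray over 4 cells = 2159  → 13.4745
row 8: Σ corner-gray over 4 cells = 1804  → 11.2589
row 9: Σ corner-gray over 4 cells = 1370  → 8.5503
row 10: Σ corner-gray over 4 cells = 1563  → 9.7548
row 11: Σ corner-gray over 4 cells = 2559  → 15.9709
row 12: Σ corner-gray over 4 cells = 2881  → 17.9806
Σ rows: total corner-gray = 26007  → 162.3119 mm³

162.312


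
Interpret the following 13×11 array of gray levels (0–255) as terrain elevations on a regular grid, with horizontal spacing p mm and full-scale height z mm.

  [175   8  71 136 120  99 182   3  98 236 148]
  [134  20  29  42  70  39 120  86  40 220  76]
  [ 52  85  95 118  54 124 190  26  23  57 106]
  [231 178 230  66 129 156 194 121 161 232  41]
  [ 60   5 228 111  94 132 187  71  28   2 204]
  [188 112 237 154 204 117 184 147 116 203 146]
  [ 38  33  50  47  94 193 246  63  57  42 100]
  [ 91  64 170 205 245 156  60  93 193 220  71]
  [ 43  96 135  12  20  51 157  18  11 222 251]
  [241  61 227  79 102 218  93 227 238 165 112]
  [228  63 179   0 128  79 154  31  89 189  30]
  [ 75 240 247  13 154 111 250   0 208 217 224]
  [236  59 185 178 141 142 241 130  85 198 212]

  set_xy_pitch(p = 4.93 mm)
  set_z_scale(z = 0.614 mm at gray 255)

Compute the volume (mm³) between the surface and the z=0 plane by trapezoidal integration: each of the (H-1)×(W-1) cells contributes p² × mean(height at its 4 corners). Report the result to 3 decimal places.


858.626

height_mm = gray/255 × 0.614; cell vol = 4.93² × mean(4 corners)
unit = 4.93² × 0.614 / (4×255) = 0.0146306 mm³ per gray-sum
row 0: Σ corner-gray over 10 cells = 3771  → 55.1720
row 1: Σ corner-gray over 10 cells = 3244  → 47.4617
row 2: Σ corner-gray over 10 cells = 4908  → 71.8070
row 3: Σ corner-gray over 10 cells = 5186  → 75.8743
row 4: Σ corner-gray over 10 cells = 5262  → 76.9862
row 5: Σ corner-gray over 10 cells = 5070  → 74.1771
row 6: Σ corner-gray over 10 cells = 4762  → 69.6709
row 7: Σ corner-gray over 10 cells = 4712  → 68.9394
row 8: Σ corner-gray over 10 cells = 4911  → 71.8509
row 9: Σ corner-gray over 10 cells = 5255  → 76.8838
row 10: Σ corner-gray over 10 cells = 5261  → 76.9716
row 11: Σ corner-gray over 10 cells = 6345  → 92.8311
Σ rows: total corner-gray = 58687  → 858.6258 mm³


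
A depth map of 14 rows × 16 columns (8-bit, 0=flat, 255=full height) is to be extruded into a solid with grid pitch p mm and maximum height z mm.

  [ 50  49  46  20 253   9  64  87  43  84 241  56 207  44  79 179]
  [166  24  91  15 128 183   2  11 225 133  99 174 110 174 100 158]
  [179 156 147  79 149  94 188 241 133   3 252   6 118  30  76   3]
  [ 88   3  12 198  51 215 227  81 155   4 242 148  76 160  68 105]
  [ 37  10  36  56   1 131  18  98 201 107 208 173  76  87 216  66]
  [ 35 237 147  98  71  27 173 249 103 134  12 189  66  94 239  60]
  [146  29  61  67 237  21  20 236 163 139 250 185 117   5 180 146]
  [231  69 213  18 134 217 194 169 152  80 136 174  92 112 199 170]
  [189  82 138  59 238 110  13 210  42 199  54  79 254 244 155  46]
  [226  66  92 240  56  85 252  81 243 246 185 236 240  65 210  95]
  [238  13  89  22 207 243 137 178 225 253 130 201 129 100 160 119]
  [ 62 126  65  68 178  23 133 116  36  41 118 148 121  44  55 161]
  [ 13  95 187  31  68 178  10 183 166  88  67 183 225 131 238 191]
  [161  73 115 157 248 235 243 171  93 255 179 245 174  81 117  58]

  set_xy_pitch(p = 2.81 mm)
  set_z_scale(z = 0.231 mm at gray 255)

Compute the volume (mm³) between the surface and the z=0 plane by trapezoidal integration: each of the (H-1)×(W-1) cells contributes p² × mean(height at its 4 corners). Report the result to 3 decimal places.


175.254

height_mm = gray/255 × 0.231; cell vol = 2.81² × mean(4 corners)
unit = 2.81² × 0.231 / (4×255) = 0.00178823 mm³ per gray-sum
row 0: Σ corner-gray over 15 cells = 6055  → 10.8278
row 1: Σ corner-gray over 15 cells = 6788  → 12.1385
row 2: Σ corner-gray over 15 cells = 6999  → 12.5159
row 3: Σ corner-gray over 15 cells = 6412  → 11.4662
row 4: Σ corner-gray over 15 cells = 6712  → 12.0026
row 5: Σ corner-gray over 15 cells = 7485  → 13.3849
row 6: Σ corner-gray over 15 cells = 8031  → 14.3613
row 7: Σ corner-gray over 15 cells = 8308  → 14.8567
row 8: Σ corner-gray over 15 cells = 8904  → 15.9224
row 9: Σ corner-gray over 15 cells = 9446  → 16.8917
row 10: Σ corner-gray over 15 cells = 7298  → 13.0505
row 11: Σ corner-gray over 15 cells = 6671  → 11.9293
row 12: Σ corner-gray over 15 cells = 8895  → 15.9063
Σ rows: total corner-gray = 98004  → 175.2541 mm³


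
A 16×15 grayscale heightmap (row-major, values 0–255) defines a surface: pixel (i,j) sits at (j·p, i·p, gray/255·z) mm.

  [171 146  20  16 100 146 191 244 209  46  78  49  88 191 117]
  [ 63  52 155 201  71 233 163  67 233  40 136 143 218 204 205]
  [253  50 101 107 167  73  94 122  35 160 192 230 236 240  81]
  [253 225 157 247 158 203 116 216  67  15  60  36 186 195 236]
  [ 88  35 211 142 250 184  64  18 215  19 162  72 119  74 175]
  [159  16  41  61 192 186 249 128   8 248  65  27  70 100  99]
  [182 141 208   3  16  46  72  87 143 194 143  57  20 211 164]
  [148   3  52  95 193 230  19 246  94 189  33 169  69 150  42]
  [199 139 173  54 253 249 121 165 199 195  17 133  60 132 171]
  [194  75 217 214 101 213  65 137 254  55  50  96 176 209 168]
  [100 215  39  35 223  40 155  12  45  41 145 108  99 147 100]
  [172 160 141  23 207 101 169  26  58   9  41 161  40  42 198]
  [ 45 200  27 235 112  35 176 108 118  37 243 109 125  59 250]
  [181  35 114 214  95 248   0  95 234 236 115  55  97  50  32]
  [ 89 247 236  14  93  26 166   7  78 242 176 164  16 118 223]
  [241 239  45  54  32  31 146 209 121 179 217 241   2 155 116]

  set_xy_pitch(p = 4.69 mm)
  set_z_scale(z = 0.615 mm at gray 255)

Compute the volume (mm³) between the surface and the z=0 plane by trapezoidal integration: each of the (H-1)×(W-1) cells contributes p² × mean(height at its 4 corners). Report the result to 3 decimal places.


height_mm = gray/255 × 0.615; cell vol = 4.69² × mean(4 corners)
unit = 4.69² × 0.615 / (4×255) = 0.0132624 mm³ per gray-sum
row 0: Σ corner-gray over 14 cells = 7436  → 98.6189
row 1: Σ corner-gray over 14 cells = 8048  → 106.7354
row 2: Σ corner-gray over 14 cells = 8199  → 108.7380
row 3: Σ corner-gray over 14 cells = 7644  → 101.3774
row 4: Σ corner-gray over 14 cells = 6433  → 85.3167
row 5: Σ corner-gray over 14 cells = 6068  → 80.4760
row 6: Σ corner-gray over 14 cells = 6302  → 83.5794
row 7: Σ corner-gray over 14 cells = 7424  → 98.4597
row 8: Σ corner-gray over 14 cells = 8236  → 109.2288
row 9: Σ corner-gray over 14 cells = 6894  → 91.4307
row 10: Σ corner-gray over 14 cells = 5534  → 73.3939
row 11: Σ corner-gray over 14 cells = 6189  → 82.0807
row 12: Σ corner-gray over 14 cells = 6852  → 90.8737
row 13: Σ corner-gray over 14 cells = 6867  → 91.0726
row 14: Σ corner-gray over 14 cells = 7177  → 95.1839
Σ rows: total corner-gray = 105303  → 1396.5657 mm³

1396.566


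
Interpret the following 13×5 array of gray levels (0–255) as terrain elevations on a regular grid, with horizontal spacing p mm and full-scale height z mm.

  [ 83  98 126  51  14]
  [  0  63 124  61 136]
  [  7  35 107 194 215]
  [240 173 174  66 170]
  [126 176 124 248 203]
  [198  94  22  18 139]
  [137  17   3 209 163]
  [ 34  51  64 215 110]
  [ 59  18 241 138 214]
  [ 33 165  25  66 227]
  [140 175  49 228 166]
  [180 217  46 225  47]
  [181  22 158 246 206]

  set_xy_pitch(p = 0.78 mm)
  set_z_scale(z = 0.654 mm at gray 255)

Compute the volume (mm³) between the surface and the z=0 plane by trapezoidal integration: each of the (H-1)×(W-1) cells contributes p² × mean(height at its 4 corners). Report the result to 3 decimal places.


height_mm = gray/255 × 0.654; cell vol = 0.78² × mean(4 corners)
unit = 0.78² × 0.654 / (4×255) = 0.000390092 mm³ per gray-sum
row 0: Σ corner-gray over 4 cells = 1279  → 0.4989
row 1: Σ corner-gray over 4 cells = 1526  → 0.5953
row 2: Σ corner-gray over 4 cells = 2130  → 0.8309
row 3: Σ corner-gray over 4 cells = 2661  → 1.0380
row 4: Σ corner-gray over 4 cells = 2030  → 0.7919
row 5: Σ corner-gray over 4 cells = 1363  → 0.5317
row 6: Σ corner-gray over 4 cells = 1562  → 0.6093
row 7: Σ corner-gray over 4 cells = 1871  → 0.7299
row 8: Σ corner-gray over 4 cells = 1839  → 0.7174
row 9: Σ corner-gray over 4 cells = 1982  → 0.7732
row 10: Σ corner-gray over 4 cells = 2413  → 0.9413
row 11: Σ corner-gray over 4 cells = 2442  → 0.9526
Σ rows: total corner-gray = 23098  → 9.0103 mm³

9.010


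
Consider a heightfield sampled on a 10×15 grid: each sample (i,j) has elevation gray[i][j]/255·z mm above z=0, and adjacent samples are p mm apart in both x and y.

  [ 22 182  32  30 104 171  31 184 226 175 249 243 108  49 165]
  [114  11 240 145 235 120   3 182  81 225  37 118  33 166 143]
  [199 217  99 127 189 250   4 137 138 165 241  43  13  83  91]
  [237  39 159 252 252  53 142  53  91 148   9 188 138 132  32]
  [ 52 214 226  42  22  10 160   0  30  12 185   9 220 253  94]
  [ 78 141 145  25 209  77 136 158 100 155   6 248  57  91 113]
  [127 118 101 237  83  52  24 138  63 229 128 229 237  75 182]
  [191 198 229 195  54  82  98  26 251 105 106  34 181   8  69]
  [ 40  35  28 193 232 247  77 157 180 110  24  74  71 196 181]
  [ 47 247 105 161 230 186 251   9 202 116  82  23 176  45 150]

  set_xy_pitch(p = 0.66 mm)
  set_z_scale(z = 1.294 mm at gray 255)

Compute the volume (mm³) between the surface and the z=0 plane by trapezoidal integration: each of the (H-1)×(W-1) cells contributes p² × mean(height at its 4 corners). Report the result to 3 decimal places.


height_mm = gray/255 × 1.294; cell vol = 0.66² × mean(4 corners)
unit = 0.66² × 1.294 / (4×255) = 0.000552614 mm³ per gray-sum
row 0: Σ corner-gray over 14 cells = 7204  → 3.9810
row 1: Σ corner-gray over 14 cells = 7151  → 3.9517
row 2: Σ corner-gray over 14 cells = 7283  → 4.0247
row 3: Σ corner-gray over 14 cells = 6493  → 3.5881
row 4: Σ corner-gray over 14 cells = 6199  → 3.4257
row 5: Σ corner-gray over 14 cells = 7024  → 3.8816
row 6: Σ corner-gray over 14 cells = 7131  → 3.9407
row 7: Σ corner-gray over 14 cells = 6863  → 3.7926
row 8: Σ corner-gray over 14 cells = 7332  → 4.0518
Σ rows: total corner-gray = 62680  → 34.6379 mm³

34.638
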